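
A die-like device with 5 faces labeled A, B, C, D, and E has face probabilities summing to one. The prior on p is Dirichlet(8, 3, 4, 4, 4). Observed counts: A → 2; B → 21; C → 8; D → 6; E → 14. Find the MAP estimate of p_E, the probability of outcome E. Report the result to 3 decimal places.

The posterior is Dirichlet(αᵢ + nᵢ) = Dirichlet(10, 24, 12, 10, 18).
For a Dirichlet(a₁,…,a_K) with all aᵢ > 1, the mode has j-th component (aⱼ − 1)/(Σaᵢ − K).
Here Σaᵢ = 74 and K = 5, so p_E = (18 − 1)/(74 − 5) = 17/69 ≈ 0.246.

MAP estimate of p_E = 0.246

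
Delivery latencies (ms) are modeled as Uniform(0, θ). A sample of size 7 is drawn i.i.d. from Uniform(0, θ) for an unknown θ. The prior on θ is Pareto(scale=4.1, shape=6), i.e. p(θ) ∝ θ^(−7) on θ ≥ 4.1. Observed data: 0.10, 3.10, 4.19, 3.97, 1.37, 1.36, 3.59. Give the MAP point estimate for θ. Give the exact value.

θ̂_MAP = 4.19

The Uniform(0, θ) likelihood is θ^(−n) for θ ≥ max(xᵢ), zero otherwise. Here max(xᵢ) = 4.19.
Posterior ∝ θ^(−7) · θ^(−7) = θ^(−14) on θ ≥ max(4.1, 4.19) = 4.19.
This density is strictly decreasing in θ, so the posterior mode lies at the lower boundary of the support.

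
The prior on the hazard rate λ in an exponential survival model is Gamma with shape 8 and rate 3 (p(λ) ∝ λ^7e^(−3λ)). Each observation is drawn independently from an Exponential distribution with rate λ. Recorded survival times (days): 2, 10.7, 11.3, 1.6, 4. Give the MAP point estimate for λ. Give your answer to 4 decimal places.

λ̂_MAP = 0.3681

The Exponential(rate=λ) likelihood is ∝ λ^n e^(−λΣtᵢ). Here n = 5 and Σtᵢ = 2 + 10.7 + 11.3 + 1.6 + 4 = 29.6.
Posterior ∝ λ^7e^(−3λ) · λ^5e^(−29.6λ) = λ^12e^(−32.6λ), i.e. Gamma(13, 32.6).
Mode = (a−1)/b = 12/32.6 ≈ 0.3681.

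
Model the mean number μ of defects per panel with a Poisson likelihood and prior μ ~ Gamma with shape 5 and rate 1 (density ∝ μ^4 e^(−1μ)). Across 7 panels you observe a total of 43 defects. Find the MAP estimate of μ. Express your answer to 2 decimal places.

μ̂_MAP = 5.88

Σxᵢ = 43, n = 7.
Posterior ∝ μ^4e^(−1μ) · μ^43e^(−7μ) = μ^47e^(−8μ), i.e. Gamma(shape=48, rate=8).
The mode of a Gamma(a, b) with a ≥ 1 (shape–rate) is (a−1)/b = 47/8 ≈ 5.88.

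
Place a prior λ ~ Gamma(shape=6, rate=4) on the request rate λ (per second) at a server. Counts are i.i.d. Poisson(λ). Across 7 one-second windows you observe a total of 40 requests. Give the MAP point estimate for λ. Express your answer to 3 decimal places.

λ̂_MAP = 4.091

Σxᵢ = 40, n = 7.
Posterior ∝ λ^5e^(−4λ) · λ^40e^(−7λ) = λ^45e^(−11λ), i.e. Gamma(shape=46, rate=11).
The mode of a Gamma(a, b) with a ≥ 1 (shape–rate) is (a−1)/b = 45/11 ≈ 4.091.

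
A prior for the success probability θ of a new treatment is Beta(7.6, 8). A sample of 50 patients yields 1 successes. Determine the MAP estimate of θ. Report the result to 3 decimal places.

θ̂_MAP = 0.119

Prior: Beta(7.6, 8).
Data: 1 success in 50 trials. The binomial likelihood contributes θ(1−θ)^49, so the posterior is Beta(7.6+1, 8+49) = Beta(8.6, 57).
For Beta(a, b) with a, b > 1 the mode is (a−1)/(a+b−2) = 7.6/63.6 ≈ 0.119.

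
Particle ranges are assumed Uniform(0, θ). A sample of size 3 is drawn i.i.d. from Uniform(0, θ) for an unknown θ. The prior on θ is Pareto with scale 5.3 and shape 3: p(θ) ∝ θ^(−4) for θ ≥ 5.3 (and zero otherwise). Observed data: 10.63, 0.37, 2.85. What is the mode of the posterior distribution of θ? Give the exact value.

The Uniform(0, θ) likelihood is θ^(−n) for θ ≥ max(xᵢ), zero otherwise. Here max(xᵢ) = 10.63.
Posterior ∝ θ^(−4) · θ^(−3) = θ^(−7) on θ ≥ max(5.3, 10.63) = 10.63.
This density is strictly decreasing in θ, so the posterior mode lies at the lower boundary of the support.

θ̂_MAP = 10.63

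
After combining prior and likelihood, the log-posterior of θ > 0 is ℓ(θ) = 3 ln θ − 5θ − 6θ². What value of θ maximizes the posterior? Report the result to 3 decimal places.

ℓ'(θ) = 3/θ − 5 − 12θ. Setting this to zero and multiplying by θ: 12θ² + 5θ − 3 = 0.
θ = (−5 + √(5² + 4·12·3)) / (2·12) = (−5 + √169) / 24 = (−5 + 13)/24 = 1/3.
ℓ''(θ) = −3/θ² − 12 < 0, confirming a maximum.

θ̂_MAP = 0.333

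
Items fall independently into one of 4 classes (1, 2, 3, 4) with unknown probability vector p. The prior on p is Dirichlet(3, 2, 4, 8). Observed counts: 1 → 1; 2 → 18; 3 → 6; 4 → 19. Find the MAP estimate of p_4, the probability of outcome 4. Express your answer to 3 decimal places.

The posterior is Dirichlet(αᵢ + nᵢ) = Dirichlet(4, 20, 10, 27).
For a Dirichlet(a₁,…,a_K) with all aᵢ > 1, the mode has j-th component (aⱼ − 1)/(Σaᵢ − K).
Here Σaᵢ = 61 and K = 4, so p_4 = (27 − 1)/(61 − 4) = 26/57 ≈ 0.456.

MAP estimate: 0.456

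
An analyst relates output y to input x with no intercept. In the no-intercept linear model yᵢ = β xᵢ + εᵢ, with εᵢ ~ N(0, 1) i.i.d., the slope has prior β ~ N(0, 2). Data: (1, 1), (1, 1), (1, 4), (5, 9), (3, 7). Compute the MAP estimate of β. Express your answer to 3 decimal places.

log p(β | y) = −Σ(yᵢ − βxᵢ)²/(2·1) − β²/(2·2) + const.
Setting the derivative to zero: Σxᵢ(yᵢ − βxᵢ)/1 − β/2 = 0, so β = Σxᵢyᵢ / (Σxᵢ² + σ²/τ²).
Σxᵢyᵢ = 1·1 + 1·1 + 1·4 + 5·9 + 3·7 = 72; Σxᵢ² = 37; σ²/τ² = 0.5.
β̂_MAP = 72 / (37 + 0.5) = 72/37.5 ≈ 1.920.

β̂_MAP = 1.920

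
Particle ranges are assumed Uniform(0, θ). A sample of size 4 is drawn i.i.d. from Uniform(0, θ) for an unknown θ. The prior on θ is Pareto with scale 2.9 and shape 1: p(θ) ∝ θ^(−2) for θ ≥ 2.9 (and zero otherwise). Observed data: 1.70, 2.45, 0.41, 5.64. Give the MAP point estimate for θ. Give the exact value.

The Uniform(0, θ) likelihood is θ^(−n) for θ ≥ max(xᵢ), zero otherwise. Here max(xᵢ) = 5.64.
Posterior ∝ θ^(−2) · θ^(−4) = θ^(−6) on θ ≥ max(2.9, 5.64) = 5.64.
This density is strictly decreasing in θ, so the posterior mode lies at the lower boundary of the support.

θ̂_MAP = 5.64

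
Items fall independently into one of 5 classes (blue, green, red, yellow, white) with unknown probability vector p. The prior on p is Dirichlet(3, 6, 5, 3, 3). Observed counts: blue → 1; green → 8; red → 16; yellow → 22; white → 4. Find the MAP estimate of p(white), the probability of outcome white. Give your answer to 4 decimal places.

The posterior is Dirichlet(αᵢ + nᵢ) = Dirichlet(4, 14, 21, 25, 7).
For a Dirichlet(a₁,…,a_K) with all aᵢ > 1, the mode has j-th component (aⱼ − 1)/(Σaᵢ − K).
Here Σaᵢ = 71 and K = 5, so p(white) = (7 − 1)/(71 − 5) = 6/66 ≈ 0.0909.

MAP estimate of p(white) = 0.0909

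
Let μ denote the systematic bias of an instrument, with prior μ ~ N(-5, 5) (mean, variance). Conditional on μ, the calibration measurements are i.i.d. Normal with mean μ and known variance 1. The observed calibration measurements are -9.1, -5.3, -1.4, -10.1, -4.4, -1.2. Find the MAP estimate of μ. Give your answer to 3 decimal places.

μ̂_MAP = -5.242

n = 6; x̄ = ((-9.1) + (-5.3) + (-1.4) + (-10.1) + (-4.4) + (-1.2))/6 = -31.5/6 = -5.25.
For a Normal prior and Normal likelihood with known variance, the posterior is Normal; its mode equals its mean, the precision-weighted average.
Prior precision 1/σ₀² = 1/5 = 0.2; data precision n/σ² = 6/1 = 6.
μ̂ = (0.2·(-5) + 6·(-5.25)) / (0.2 + 6) = (-32.5)/6.2 = -325/62 ≈ -5.242.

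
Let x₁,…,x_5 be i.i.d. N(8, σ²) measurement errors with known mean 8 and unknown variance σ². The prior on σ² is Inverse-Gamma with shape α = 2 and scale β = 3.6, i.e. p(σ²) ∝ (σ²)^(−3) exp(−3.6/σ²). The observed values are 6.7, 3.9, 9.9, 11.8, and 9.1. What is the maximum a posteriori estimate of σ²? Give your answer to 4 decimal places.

Sum of squared deviations about the known mean: SS = (6.7−8)² + (3.9−8)² + (9.9−8)² + (11.8−8)² + (9.1−8)² = 37.76.
The Normal likelihood contributes (σ²)^(−n/2) exp(−SS/(2σ²)), so the posterior is Inverse-Gamma(α + n/2, β + SS/2) = Inverse-Gamma(4.5, 22.48).
The mode of Inverse-Gamma(a, b) is b/(a+1) = 22.48/5.5 ≈ 4.0873.

σ̂²_MAP = 4.0873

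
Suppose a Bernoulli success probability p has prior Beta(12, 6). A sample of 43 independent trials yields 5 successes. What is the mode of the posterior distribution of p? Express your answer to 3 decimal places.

Prior: Beta(12, 6).
Data: 5 successes in 43 trials. The binomial likelihood contributes p^5(1−p)^38, so the posterior is Beta(12+5, 6+38) = Beta(17, 44).
For Beta(a, b) with a, b > 1 the mode is (a−1)/(a+b−2) = 16/59 ≈ 0.271.

p̂_MAP = 0.271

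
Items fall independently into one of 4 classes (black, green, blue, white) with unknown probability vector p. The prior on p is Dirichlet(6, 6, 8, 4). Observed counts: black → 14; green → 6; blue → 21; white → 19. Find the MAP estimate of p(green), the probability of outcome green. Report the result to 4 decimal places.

The posterior is Dirichlet(αᵢ + nᵢ) = Dirichlet(20, 12, 29, 23).
For a Dirichlet(a₁,…,a_K) with all aᵢ > 1, the mode has j-th component (aⱼ − 1)/(Σaᵢ − K).
Here Σaᵢ = 84 and K = 4, so p(green) = (12 − 1)/(84 − 4) = 11/80 ≈ 0.1375.

MAP estimate of p(green) = 0.1375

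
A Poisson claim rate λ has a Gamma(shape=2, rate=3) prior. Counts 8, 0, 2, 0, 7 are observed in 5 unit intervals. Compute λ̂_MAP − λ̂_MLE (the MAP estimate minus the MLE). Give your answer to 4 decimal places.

Σxᵢ = 17. Posterior is Gamma(19, 8); MAP = (19−1)/8 = 18/8 ≈ 2.25000.
MLE = x̄ = 17/5 ≈ 3.40000.
Difference = 18/8 − 17/5 = -23/20 ≈ -1.1500.

MAP − MLE = -1.1500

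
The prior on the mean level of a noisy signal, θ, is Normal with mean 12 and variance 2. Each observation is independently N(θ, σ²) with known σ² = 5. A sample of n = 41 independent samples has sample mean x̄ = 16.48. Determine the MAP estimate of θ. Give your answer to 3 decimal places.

n = 41, x̄ = 16.48.
For a Normal prior and Normal likelihood with known variance, the posterior is Normal; its mode equals its mean, the precision-weighted average.
Prior precision 1/σ₀² = 1/2 = 0.5; data precision n/σ² = 41/5 = 8.2.
θ̂ = (0.5·12 + 8.2·16.48) / (0.5 + 8.2) = 141.136/8.7 = 35284/2175 ≈ 16.223.

θ̂_MAP = 16.223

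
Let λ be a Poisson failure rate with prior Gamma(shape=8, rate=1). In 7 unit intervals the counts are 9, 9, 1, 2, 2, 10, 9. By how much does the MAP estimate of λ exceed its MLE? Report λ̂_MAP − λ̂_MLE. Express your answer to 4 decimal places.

Σxᵢ = 42. Posterior is Gamma(50, 8); MAP = (50−1)/8 = 49/8 ≈ 6.12500.
MLE = x̄ = 42/7 ≈ 6.00000.
Difference = 49/8 − 42/7 = 1/8 ≈ 0.1250.

MAP − MLE = 0.1250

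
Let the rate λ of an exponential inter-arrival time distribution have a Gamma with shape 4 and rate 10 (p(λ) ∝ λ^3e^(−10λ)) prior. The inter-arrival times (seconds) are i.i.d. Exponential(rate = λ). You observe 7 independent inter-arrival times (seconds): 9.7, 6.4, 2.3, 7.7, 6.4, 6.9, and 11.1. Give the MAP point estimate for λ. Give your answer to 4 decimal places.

λ̂_MAP = 0.1653

The Exponential(rate=λ) likelihood is ∝ λ^n e^(−λΣtᵢ). Here n = 7 and Σtᵢ = 9.7 + 6.4 + 2.3 + 7.7 + 6.4 + 6.9 + 11.1 = 50.5.
Posterior ∝ λ^3e^(−10λ) · λ^7e^(−50.5λ) = λ^10e^(−60.5λ), i.e. Gamma(11, 60.5).
Mode = (a−1)/b = 10/60.5 ≈ 0.1653.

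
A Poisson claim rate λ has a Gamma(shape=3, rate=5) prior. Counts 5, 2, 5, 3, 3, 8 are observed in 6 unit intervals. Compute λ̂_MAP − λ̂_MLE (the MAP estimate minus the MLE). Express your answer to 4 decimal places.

Σxᵢ = 26. Posterior is Gamma(29, 11); MAP = (29−1)/11 = 28/11 ≈ 2.54545.
MLE = x̄ = 26/6 ≈ 4.33333.
Difference = 28/11 − 26/6 = -59/33 ≈ -1.7879.

MAP − MLE = -1.7879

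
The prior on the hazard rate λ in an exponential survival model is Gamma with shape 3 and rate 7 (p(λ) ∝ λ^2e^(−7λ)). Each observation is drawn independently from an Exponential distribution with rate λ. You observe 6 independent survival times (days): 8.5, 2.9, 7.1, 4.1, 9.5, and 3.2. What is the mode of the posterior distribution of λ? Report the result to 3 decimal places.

λ̂_MAP = 0.189

The Exponential(rate=λ) likelihood is ∝ λ^n e^(−λΣtᵢ). Here n = 6 and Σtᵢ = 8.5 + 2.9 + 7.1 + 4.1 + 9.5 + 3.2 = 35.3.
Posterior ∝ λ^2e^(−7λ) · λ^6e^(−35.3λ) = λ^8e^(−42.3λ), i.e. Gamma(9, 42.3).
Mode = (a−1)/b = 8/42.3 ≈ 0.189.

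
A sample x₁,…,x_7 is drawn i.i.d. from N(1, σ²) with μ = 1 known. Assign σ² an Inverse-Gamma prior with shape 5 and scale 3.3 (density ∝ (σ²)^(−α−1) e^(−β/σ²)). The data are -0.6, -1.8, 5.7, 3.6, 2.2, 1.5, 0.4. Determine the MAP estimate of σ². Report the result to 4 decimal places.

σ̂²_MAP = 2.5211

Sum of squared deviations about the known mean: SS = (-0.6−1)² + (-1.8−1)² + (5.7−1)² + (3.6−1)² + (2.2−1)² + (1.5−1)² + (0.4−1)² = 41.3.
The Normal likelihood contributes (σ²)^(−n/2) exp(−SS/(2σ²)), so the posterior is Inverse-Gamma(α + n/2, β + SS/2) = Inverse-Gamma(8.5, 23.95).
The mode of Inverse-Gamma(a, b) is b/(a+1) = 23.95/9.5 ≈ 2.5211.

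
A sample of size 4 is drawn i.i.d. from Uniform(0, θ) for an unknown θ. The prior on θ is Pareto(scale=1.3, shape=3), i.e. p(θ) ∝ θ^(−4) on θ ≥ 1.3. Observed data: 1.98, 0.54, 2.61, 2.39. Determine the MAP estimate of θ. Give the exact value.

θ̂_MAP = 2.61

The Uniform(0, θ) likelihood is θ^(−n) for θ ≥ max(xᵢ), zero otherwise. Here max(xᵢ) = 2.61.
Posterior ∝ θ^(−4) · θ^(−4) = θ^(−8) on θ ≥ max(1.3, 2.61) = 2.61.
This density is strictly decreasing in θ, so the posterior mode lies at the lower boundary of the support.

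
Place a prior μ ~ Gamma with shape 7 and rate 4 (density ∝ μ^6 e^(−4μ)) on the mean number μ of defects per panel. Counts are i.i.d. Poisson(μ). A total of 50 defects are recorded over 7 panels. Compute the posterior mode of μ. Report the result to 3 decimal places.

μ̂_MAP = 5.091

Σxᵢ = 50, n = 7.
Posterior ∝ μ^6e^(−4μ) · μ^50e^(−7μ) = μ^56e^(−11μ), i.e. Gamma(shape=57, rate=11).
The mode of a Gamma(a, b) with a ≥ 1 (shape–rate) is (a−1)/b = 56/11 ≈ 5.091.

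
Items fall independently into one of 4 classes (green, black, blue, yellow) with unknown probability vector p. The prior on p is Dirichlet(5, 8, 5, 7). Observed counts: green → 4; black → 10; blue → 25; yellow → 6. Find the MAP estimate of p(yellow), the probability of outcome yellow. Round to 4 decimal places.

The posterior is Dirichlet(αᵢ + nᵢ) = Dirichlet(9, 18, 30, 13).
For a Dirichlet(a₁,…,a_K) with all aᵢ > 1, the mode has j-th component (aⱼ − 1)/(Σaᵢ − K).
Here Σaᵢ = 70 and K = 4, so p(yellow) = (13 − 1)/(70 − 4) = 12/66 ≈ 0.1818.

MAP estimate of p(yellow) = 0.1818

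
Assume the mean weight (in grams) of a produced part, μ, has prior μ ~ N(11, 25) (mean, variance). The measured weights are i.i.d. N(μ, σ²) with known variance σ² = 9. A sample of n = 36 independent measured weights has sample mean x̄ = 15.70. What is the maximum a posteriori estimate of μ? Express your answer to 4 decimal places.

μ̂_MAP = 15.6535

n = 36, x̄ = 15.70.
For a Normal prior and Normal likelihood with known variance, the posterior is Normal; its mode equals its mean, the precision-weighted average.
Prior precision 1/σ₀² = 1/25 = 0.04; data precision n/σ² = 36/9 = 4.
μ̂ = (0.04·11 + 4·15.7) / (0.04 + 4) = 63.24/4.04 = 1581/101 ≈ 15.6535.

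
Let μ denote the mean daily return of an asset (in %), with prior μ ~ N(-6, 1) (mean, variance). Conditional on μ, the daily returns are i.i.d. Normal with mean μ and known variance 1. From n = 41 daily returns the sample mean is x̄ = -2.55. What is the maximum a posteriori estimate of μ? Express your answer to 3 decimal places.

n = 41, x̄ = -2.55.
For a Normal prior and Normal likelihood with known variance, the posterior is Normal; its mode equals its mean, the precision-weighted average.
Prior precision 1/σ₀² = 1/1 = 1; data precision n/σ² = 41/1 = 41.
μ̂ = (1·(-6) + 41·(-2.55)) / (1 + 41) = (-110.55)/42 = -737/280 ≈ -2.632.

μ̂_MAP = -2.632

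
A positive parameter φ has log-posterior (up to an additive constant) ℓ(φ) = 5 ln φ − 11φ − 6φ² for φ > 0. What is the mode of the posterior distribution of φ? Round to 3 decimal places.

φ̂_MAP = 0.333

ℓ'(φ) = 5/φ − 11 − 12φ. Setting this to zero and multiplying by φ: 12φ² + 11φ − 5 = 0.
φ = (−11 + √(11² + 4·12·5)) / (2·12) = (−11 + √361) / 24 = (−11 + 19)/24 = 1/3.
ℓ''(φ) = −5/φ² − 12 < 0, confirming a maximum.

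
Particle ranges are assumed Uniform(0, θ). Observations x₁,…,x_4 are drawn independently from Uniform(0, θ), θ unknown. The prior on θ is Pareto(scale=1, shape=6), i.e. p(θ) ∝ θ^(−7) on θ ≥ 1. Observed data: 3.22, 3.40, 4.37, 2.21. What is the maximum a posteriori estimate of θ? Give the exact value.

θ̂_MAP = 4.37

The Uniform(0, θ) likelihood is θ^(−n) for θ ≥ max(xᵢ), zero otherwise. Here max(xᵢ) = 4.37.
Posterior ∝ θ^(−7) · θ^(−4) = θ^(−11) on θ ≥ max(1, 4.37) = 4.37.
This density is strictly decreasing in θ, so the posterior mode lies at the lower boundary of the support.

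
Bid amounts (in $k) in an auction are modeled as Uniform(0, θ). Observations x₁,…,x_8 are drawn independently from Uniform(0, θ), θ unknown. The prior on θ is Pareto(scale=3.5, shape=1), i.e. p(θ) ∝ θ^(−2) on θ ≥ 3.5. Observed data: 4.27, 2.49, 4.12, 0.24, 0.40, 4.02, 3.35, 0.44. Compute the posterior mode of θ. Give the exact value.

θ̂_MAP = 4.27

The Uniform(0, θ) likelihood is θ^(−n) for θ ≥ max(xᵢ), zero otherwise. Here max(xᵢ) = 4.27.
Posterior ∝ θ^(−2) · θ^(−8) = θ^(−10) on θ ≥ max(3.5, 4.27) = 4.27.
This density is strictly decreasing in θ, so the posterior mode lies at the lower boundary of the support.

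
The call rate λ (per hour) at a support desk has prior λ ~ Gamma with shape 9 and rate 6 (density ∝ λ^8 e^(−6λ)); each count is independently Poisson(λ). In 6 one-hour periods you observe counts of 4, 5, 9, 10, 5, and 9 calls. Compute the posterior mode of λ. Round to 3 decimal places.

λ̂_MAP = 4.167

Σxᵢ = 4+5+9+10+5+9 = 42, with n = 6.
Posterior ∝ λ^8e^(−6λ) · λ^42e^(−6λ) = λ^50e^(−12λ), i.e. Gamma(shape=51, rate=12).
The mode of a Gamma(a, b) with a ≥ 1 (shape–rate) is (a−1)/b = 50/12 ≈ 4.167.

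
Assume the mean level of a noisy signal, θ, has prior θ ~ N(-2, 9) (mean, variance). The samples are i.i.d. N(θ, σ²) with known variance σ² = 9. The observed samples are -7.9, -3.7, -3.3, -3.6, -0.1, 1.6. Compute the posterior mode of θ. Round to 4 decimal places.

θ̂_MAP = -2.7143

n = 6; x̄ = ((-7.9) + (-3.7) + (-3.3) + (-3.6) + (-0.1) + 1.6)/6 = -17/6 = -17/6 ≈ -2.8333.
For a Normal prior and Normal likelihood with known variance, the posterior is Normal; its mode equals its mean, the precision-weighted average.
Prior precision 1/σ₀² = 1/9; data precision n/σ² = 6/9 = 2/3.
θ̂ = ((1/9)·(-2) + (2/3)·(-17/6)) / (1/9 + 2/3) = (-19/9)/(7/9) = -19/7 ≈ -2.7143.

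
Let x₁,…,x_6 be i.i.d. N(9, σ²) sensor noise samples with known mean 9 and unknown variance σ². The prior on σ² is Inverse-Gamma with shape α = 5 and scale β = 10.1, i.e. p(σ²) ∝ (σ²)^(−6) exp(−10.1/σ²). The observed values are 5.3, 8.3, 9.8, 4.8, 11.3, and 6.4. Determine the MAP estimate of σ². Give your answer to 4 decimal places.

Sum of squared deviations about the known mean: SS = (5.3−9)² + (8.3−9)² + (9.8−9)² + (4.8−9)² + (11.3−9)² + (6.4−9)² = 44.51.
The Normal likelihood contributes (σ²)^(−n/2) exp(−SS/(2σ²)), so the posterior is Inverse-Gamma(α + n/2, β + SS/2) = Inverse-Gamma(8, 32.355).
The mode of Inverse-Gamma(a, b) is b/(a+1) = 32.355/9 ≈ 3.5950.

σ̂²_MAP = 3.5950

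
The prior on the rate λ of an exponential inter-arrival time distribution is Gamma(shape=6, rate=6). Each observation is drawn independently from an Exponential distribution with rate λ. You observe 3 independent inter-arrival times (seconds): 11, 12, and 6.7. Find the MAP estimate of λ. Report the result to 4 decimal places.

The Exponential(rate=λ) likelihood is ∝ λ^n e^(−λΣtᵢ). Here n = 3 and Σtᵢ = 11 + 12 + 6.7 = 29.7.
Posterior ∝ λ^5e^(−6λ) · λ^3e^(−29.7λ) = λ^8e^(−35.7λ), i.e. Gamma(9, 35.7).
Mode = (a−1)/b = 8/35.7 ≈ 0.2241.

λ̂_MAP = 0.2241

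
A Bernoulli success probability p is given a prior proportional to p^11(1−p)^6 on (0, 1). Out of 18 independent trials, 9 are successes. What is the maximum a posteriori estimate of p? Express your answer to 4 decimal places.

The prior density ∝ p^11(1−p)^6 is the kernel of Beta(12, 7).
Data: 9 successes in 18 trials. The binomial likelihood contributes p^9(1−p)^9, so the posterior is Beta(12+9, 7+9) = Beta(21, 16).
For Beta(a, b) with a, b > 1 the mode is (a−1)/(a+b−2) = 20/35 ≈ 0.5714.

p̂_MAP = 0.5714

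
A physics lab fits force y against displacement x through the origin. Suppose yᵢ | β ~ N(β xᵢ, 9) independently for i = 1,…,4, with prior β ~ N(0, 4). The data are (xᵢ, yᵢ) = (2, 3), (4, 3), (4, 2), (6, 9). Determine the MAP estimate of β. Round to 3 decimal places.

log p(β | y) = −Σ(yᵢ − βxᵢ)²/(2·9) − β²/(2·4) + const.
Setting the derivative to zero: Σxᵢ(yᵢ − βxᵢ)/9 − β/4 = 0, so β = Σxᵢyᵢ / (Σxᵢ² + σ²/τ²).
Σxᵢyᵢ = 2·3 + 4·3 + 4·2 + 6·9 = 80; Σxᵢ² = 72; σ²/τ² = 2.25.
β̂_MAP = 80 / (72 + 2.25) = 80/74.25 ≈ 1.077.

β̂_MAP = 1.077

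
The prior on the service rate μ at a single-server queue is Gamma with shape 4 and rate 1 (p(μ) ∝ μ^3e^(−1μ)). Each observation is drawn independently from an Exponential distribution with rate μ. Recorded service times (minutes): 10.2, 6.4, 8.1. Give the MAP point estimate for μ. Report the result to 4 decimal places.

The Exponential(rate=μ) likelihood is ∝ μ^n e^(−μΣtᵢ). Here n = 3 and Σtᵢ = 10.2 + 6.4 + 8.1 = 24.7.
Posterior ∝ μ^3e^(−1μ) · μ^3e^(−24.7μ) = μ^6e^(−25.7μ), i.e. Gamma(7, 25.7).
Mode = (a−1)/b = 6/25.7 ≈ 0.2335.

μ̂_MAP = 0.2335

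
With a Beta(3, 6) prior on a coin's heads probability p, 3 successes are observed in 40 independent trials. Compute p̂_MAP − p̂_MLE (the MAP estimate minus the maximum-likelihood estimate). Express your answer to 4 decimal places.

Posterior is Beta(6, 43); MAP = (6−1)/(49−2) = 5/47 ≈ 0.10638.
MLE ignores the prior: p̂_MLE = k/n = 3/40 ≈ 0.07500.
Difference = 5/47 − 3/40 = 59/1880 ≈ 0.0314.

MAP − MLE = 0.0314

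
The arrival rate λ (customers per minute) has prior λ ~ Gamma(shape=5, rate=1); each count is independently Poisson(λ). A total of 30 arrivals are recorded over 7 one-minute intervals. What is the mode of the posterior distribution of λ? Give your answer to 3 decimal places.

Σxᵢ = 30, n = 7.
Posterior ∝ λ^4e^(−1λ) · λ^30e^(−7λ) = λ^34e^(−8λ), i.e. Gamma(shape=35, rate=8).
The mode of a Gamma(a, b) with a ≥ 1 (shape–rate) is (a−1)/b = 34/8 ≈ 4.250.

λ̂_MAP = 4.250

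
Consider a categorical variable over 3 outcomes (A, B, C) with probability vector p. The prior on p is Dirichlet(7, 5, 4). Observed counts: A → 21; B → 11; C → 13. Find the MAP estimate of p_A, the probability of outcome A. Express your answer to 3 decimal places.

MAP estimate of p_A = 0.466

The posterior is Dirichlet(αᵢ + nᵢ) = Dirichlet(28, 16, 17).
For a Dirichlet(a₁,…,a_K) with all aᵢ > 1, the mode has j-th component (aⱼ − 1)/(Σaᵢ − K).
Here Σaᵢ = 61 and K = 3, so p_A = (28 − 1)/(61 − 3) = 27/58 ≈ 0.466.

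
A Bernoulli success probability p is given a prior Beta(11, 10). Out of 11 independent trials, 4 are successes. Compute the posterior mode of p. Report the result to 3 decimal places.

Prior: Beta(11, 10).
Data: 4 successes in 11 trials. The binomial likelihood contributes p^4(1−p)^7, so the posterior is Beta(11+4, 10+7) = Beta(15, 17).
For Beta(a, b) with a, b > 1 the mode is (a−1)/(a+b−2) = 14/30 ≈ 0.467.

p̂_MAP = 0.467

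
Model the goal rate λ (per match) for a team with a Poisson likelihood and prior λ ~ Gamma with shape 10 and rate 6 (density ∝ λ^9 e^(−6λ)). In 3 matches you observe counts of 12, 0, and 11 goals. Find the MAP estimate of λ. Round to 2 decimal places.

λ̂_MAP = 3.56

Σxᵢ = 12+0+11 = 23, with n = 3.
Posterior ∝ λ^9e^(−6λ) · λ^23e^(−3λ) = λ^32e^(−9λ), i.e. Gamma(shape=33, rate=9).
The mode of a Gamma(a, b) with a ≥ 1 (shape–rate) is (a−1)/b = 32/9 ≈ 3.56.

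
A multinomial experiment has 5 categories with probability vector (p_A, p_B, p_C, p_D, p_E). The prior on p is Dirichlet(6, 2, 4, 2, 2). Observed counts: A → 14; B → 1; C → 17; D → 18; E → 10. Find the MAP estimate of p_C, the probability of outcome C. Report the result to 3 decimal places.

MAP estimate of p_C = 0.282

The posterior is Dirichlet(αᵢ + nᵢ) = Dirichlet(20, 3, 21, 20, 12).
For a Dirichlet(a₁,…,a_K) with all aᵢ > 1, the mode has j-th component (aⱼ − 1)/(Σaᵢ − K).
Here Σaᵢ = 76 and K = 5, so p_C = (21 − 1)/(76 − 5) = 20/71 ≈ 0.282.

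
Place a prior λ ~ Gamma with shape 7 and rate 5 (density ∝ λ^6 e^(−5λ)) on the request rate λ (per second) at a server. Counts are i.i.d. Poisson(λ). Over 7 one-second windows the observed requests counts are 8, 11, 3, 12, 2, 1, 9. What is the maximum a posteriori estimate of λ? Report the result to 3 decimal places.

Σxᵢ = 8+11+3+12+2+1+9 = 46, with n = 7.
Posterior ∝ λ^6e^(−5λ) · λ^46e^(−7λ) = λ^52e^(−12λ), i.e. Gamma(shape=53, rate=12).
The mode of a Gamma(a, b) with a ≥ 1 (shape–rate) is (a−1)/b = 52/12 ≈ 4.333.

λ̂_MAP = 4.333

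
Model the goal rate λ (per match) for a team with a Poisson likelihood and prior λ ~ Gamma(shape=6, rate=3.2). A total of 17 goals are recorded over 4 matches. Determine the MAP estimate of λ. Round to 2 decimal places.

λ̂_MAP = 3.06

Σxᵢ = 17, n = 4.
Posterior ∝ λ^5e^(−3.2λ) · λ^17e^(−4λ) = λ^22e^(−7.2λ), i.e. Gamma(shape=23, rate=7.2).
The mode of a Gamma(a, b) with a ≥ 1 (shape–rate) is (a−1)/b = 22/7.2 ≈ 3.06.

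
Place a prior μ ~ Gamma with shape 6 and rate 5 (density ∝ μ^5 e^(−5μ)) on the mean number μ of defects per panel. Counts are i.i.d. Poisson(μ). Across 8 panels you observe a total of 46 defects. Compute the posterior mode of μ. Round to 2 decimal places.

μ̂_MAP = 3.92

Σxᵢ = 46, n = 8.
Posterior ∝ μ^5e^(−5μ) · μ^46e^(−8μ) = μ^51e^(−13μ), i.e. Gamma(shape=52, rate=13).
The mode of a Gamma(a, b) with a ≥ 1 (shape–rate) is (a−1)/b = 51/13 ≈ 3.92.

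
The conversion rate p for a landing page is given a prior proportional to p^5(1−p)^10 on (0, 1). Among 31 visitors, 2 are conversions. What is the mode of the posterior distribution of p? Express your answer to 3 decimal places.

The prior density ∝ p^5(1−p)^10 is the kernel of Beta(6, 11).
Data: 2 successes in 31 trials. The binomial likelihood contributes p^2(1−p)^29, so the posterior is Beta(6+2, 11+29) = Beta(8, 40).
For Beta(a, b) with a, b > 1 the mode is (a−1)/(a+b−2) = 7/46 ≈ 0.152.

p̂_MAP = 0.152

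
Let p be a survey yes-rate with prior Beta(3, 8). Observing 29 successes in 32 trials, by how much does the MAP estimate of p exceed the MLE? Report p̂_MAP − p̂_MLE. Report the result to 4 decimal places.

MAP − MLE = -0.1502

Posterior is Beta(32, 11); MAP = (32−1)/(43−2) = 31/41 ≈ 0.75610.
MLE ignores the prior: p̂_MLE = k/n = 29/32 ≈ 0.90625.
Difference = 31/41 − 29/32 = -197/1312 ≈ -0.1502.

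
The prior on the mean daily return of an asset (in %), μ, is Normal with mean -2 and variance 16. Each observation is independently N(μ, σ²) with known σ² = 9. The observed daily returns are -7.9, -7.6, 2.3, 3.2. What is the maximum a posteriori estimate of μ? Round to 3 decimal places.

n = 4; x̄ = ((-7.9) + (-7.6) + 2.3 + 3.2)/4 = -10/4 = -2.5.
For a Normal prior and Normal likelihood with known variance, the posterior is Normal; its mode equals its mean, the precision-weighted average.
Prior precision 1/σ₀² = 1/16 = 0.0625; data precision n/σ² = 4/9.
μ̂ = (0.0625·(-2) + (4/9)·(-2.5)) / (0.0625 + 4/9) = (-89/72)/(73/144) = -178/73 ≈ -2.438.

μ̂_MAP = -2.438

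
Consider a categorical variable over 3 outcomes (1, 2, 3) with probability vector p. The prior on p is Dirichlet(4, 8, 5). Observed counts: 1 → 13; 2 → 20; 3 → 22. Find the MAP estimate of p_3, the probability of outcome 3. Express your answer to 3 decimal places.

The posterior is Dirichlet(αᵢ + nᵢ) = Dirichlet(17, 28, 27).
For a Dirichlet(a₁,…,a_K) with all aᵢ > 1, the mode has j-th component (aⱼ − 1)/(Σaᵢ − K).
Here Σaᵢ = 72 and K = 3, so p_3 = (27 − 1)/(72 − 3) = 26/69 ≈ 0.377.

MAP estimate: 0.377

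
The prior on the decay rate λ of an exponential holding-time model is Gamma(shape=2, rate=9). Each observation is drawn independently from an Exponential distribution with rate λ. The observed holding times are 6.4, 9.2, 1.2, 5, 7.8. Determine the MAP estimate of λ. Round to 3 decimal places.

λ̂_MAP = 0.155

The Exponential(rate=λ) likelihood is ∝ λ^n e^(−λΣtᵢ). Here n = 5 and Σtᵢ = 6.4 + 9.2 + 1.2 + 5 + 7.8 = 29.6.
Posterior ∝ λe^(−9λ) · λ^5e^(−29.6λ) = λ^6e^(−38.6λ), i.e. Gamma(7, 38.6).
Mode = (a−1)/b = 6/38.6 ≈ 0.155.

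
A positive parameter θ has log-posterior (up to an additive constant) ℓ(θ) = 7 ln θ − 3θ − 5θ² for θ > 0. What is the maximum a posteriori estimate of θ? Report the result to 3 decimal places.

θ̂_MAP = 0.700

ℓ'(θ) = 7/θ − 3 − 10θ. Setting this to zero and multiplying by θ: 10θ² + 3θ − 7 = 0.
θ = (−3 + √(3² + 4·10·7)) / (2·10) = (−3 + √289) / 20 = (−3 + 17)/20 = 7/10.
ℓ''(θ) = −7/θ² − 10 < 0, confirming a maximum.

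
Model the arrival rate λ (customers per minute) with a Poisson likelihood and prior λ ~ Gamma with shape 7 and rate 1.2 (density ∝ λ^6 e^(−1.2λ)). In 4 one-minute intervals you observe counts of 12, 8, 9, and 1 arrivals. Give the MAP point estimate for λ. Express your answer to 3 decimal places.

λ̂_MAP = 6.923

Σxᵢ = 12+8+9+1 = 30, with n = 4.
Posterior ∝ λ^6e^(−1.2λ) · λ^30e^(−4λ) = λ^36e^(−5.2λ), i.e. Gamma(shape=37, rate=5.2).
The mode of a Gamma(a, b) with a ≥ 1 (shape–rate) is (a−1)/b = 36/5.2 ≈ 6.923.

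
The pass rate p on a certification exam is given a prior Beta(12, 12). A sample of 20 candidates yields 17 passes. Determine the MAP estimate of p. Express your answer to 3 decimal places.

p̂_MAP = 0.667

Prior: Beta(12, 12).
Data: 17 successes in 20 trials. The binomial likelihood contributes p^17(1−p)^3, so the posterior is Beta(12+17, 12+3) = Beta(29, 15).
For Beta(a, b) with a, b > 1 the mode is (a−1)/(a+b−2) = 28/42 ≈ 0.667.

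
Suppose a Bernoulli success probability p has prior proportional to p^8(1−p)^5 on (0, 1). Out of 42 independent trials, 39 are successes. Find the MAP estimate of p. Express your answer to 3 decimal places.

The prior density ∝ p^8(1−p)^5 is the kernel of Beta(9, 6).
Data: 39 successes in 42 trials. The binomial likelihood contributes p^39(1−p)^3, so the posterior is Beta(9+39, 6+3) = Beta(48, 9).
For Beta(a, b) with a, b > 1 the mode is (a−1)/(a+b−2) = 47/55 ≈ 0.855.

p̂_MAP = 0.855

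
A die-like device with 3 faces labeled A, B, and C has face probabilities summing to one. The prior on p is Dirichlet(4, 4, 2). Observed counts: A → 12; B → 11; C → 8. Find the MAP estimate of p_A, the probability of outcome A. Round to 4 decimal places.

The posterior is Dirichlet(αᵢ + nᵢ) = Dirichlet(16, 15, 10).
For a Dirichlet(a₁,…,a_K) with all aᵢ > 1, the mode has j-th component (aⱼ − 1)/(Σaᵢ − K).
Here Σaᵢ = 41 and K = 3, so p_A = (16 − 1)/(41 − 3) = 15/38 ≈ 0.3947.

MAP estimate of p_A = 0.3947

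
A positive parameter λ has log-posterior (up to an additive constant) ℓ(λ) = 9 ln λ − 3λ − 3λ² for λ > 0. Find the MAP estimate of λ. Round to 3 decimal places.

ℓ'(λ) = 9/λ − 3 − 6λ. Setting this to zero and multiplying by λ: 6λ² + 3λ − 9 = 0.
λ = (−3 + √(3² + 4·6·9)) / (2·6) = (−3 + √225) / 12 = (−3 + 15)/12 = 1.
ℓ''(λ) = −9/λ² − 6 < 0, confirming a maximum.

λ̂_MAP = 1.000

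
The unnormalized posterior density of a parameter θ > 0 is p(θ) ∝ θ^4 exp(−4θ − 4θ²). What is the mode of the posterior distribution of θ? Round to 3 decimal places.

ℓ'(θ) = 4/θ − 4 − 8θ. Setting this to zero and multiplying by θ: 8θ² + 4θ − 4 = 0.
θ = (−4 + √(4² + 4·8·4)) / (2·8) = (−4 + √144) / 16 = (−4 + 12)/16 = 1/2.
ℓ''(θ) = −4/θ² − 8 < 0, confirming a maximum.

θ̂_MAP = 0.500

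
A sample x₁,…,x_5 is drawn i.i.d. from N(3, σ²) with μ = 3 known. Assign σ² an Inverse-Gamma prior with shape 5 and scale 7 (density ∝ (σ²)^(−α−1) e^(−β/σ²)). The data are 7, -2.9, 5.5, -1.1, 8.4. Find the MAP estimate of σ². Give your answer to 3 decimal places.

σ̂²_MAP = 6.884

Sum of squared deviations about the known mean: SS = (7−3)² + (-2.9−3)² + (5.5−3)² + (-1.1−3)² + (8.4−3)² = 103.03.
The Normal likelihood contributes (σ²)^(−n/2) exp(−SS/(2σ²)), so the posterior is Inverse-Gamma(α + n/2, β + SS/2) = Inverse-Gamma(7.5, 58.515).
The mode of Inverse-Gamma(a, b) is b/(a+1) = 58.515/8.5 ≈ 6.884.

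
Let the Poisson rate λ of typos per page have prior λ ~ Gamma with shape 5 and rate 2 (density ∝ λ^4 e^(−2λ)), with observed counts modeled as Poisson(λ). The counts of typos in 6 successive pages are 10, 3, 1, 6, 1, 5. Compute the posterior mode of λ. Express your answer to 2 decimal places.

Σxᵢ = 10+3+1+6+1+5 = 26, with n = 6.
Posterior ∝ λ^4e^(−2λ) · λ^26e^(−6λ) = λ^30e^(−8λ), i.e. Gamma(shape=31, rate=8).
The mode of a Gamma(a, b) with a ≥ 1 (shape–rate) is (a−1)/b = 30/8 ≈ 3.75.

λ̂_MAP = 3.75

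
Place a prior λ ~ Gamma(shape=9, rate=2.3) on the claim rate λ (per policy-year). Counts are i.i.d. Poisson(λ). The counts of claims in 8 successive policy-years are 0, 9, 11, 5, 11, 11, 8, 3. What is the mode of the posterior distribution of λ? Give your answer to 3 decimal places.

λ̂_MAP = 6.408

Σxᵢ = 0+9+11+5+11+11+8+3 = 58, with n = 8.
Posterior ∝ λ^8e^(−2.3λ) · λ^58e^(−8λ) = λ^66e^(−10.3λ), i.e. Gamma(shape=67, rate=10.3).
The mode of a Gamma(a, b) with a ≥ 1 (shape–rate) is (a−1)/b = 66/10.3 ≈ 6.408.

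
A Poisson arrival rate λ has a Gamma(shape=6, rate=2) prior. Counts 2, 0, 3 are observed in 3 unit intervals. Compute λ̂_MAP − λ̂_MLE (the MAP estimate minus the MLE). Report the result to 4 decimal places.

Σxᵢ = 5. Posterior is Gamma(11, 5); MAP = (11−1)/5 = 10/5 ≈ 2.00000.
MLE = x̄ = 5/3 ≈ 1.66667.
Difference = 10/5 − 5/3 = 1/3 ≈ 0.3333.

MAP − MLE = 0.3333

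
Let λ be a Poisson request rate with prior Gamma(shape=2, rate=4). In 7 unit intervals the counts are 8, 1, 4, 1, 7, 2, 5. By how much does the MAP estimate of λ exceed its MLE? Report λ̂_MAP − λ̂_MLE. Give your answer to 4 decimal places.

MAP − MLE = -1.3636

Σxᵢ = 28. Posterior is Gamma(30, 11); MAP = (30−1)/11 = 29/11 ≈ 2.63636.
MLE = x̄ = 28/7 ≈ 4.00000.
Difference = 29/11 − 28/7 = -15/11 ≈ -1.3636.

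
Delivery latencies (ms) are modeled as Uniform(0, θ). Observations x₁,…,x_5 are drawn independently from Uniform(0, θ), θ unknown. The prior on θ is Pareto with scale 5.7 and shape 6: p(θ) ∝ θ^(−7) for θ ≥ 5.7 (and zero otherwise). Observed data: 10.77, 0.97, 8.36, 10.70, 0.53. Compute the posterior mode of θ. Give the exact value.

θ̂_MAP = 10.77

The Uniform(0, θ) likelihood is θ^(−n) for θ ≥ max(xᵢ), zero otherwise. Here max(xᵢ) = 10.77.
Posterior ∝ θ^(−7) · θ^(−5) = θ^(−12) on θ ≥ max(5.7, 10.77) = 10.77.
This density is strictly decreasing in θ, so the posterior mode lies at the lower boundary of the support.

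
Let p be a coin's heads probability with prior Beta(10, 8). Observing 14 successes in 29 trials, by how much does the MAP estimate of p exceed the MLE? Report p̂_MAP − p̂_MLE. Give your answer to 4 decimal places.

MAP − MLE = 0.0284

Posterior is Beta(24, 23); MAP = (24−1)/(47−2) = 23/45 ≈ 0.51111.
MLE ignores the prior: p̂_MLE = k/n = 14/29 ≈ 0.48276.
Difference = 23/45 − 14/29 = 37/1305 ≈ 0.0284.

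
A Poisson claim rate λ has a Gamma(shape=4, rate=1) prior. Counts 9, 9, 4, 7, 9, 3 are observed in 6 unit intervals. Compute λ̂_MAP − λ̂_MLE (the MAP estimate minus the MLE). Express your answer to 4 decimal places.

Σxᵢ = 41. Posterior is Gamma(45, 7); MAP = (45−1)/7 = 44/7 ≈ 6.28571.
MLE = x̄ = 41/6 ≈ 6.83333.
Difference = 44/7 − 41/6 = -23/42 ≈ -0.5476.

MAP − MLE = -0.5476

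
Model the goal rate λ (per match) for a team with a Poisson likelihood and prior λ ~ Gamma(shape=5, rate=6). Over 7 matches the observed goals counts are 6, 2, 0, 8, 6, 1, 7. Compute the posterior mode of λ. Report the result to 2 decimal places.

Σxᵢ = 6+2+0+8+6+1+7 = 30, with n = 7.
Posterior ∝ λ^4e^(−6λ) · λ^30e^(−7λ) = λ^34e^(−13λ), i.e. Gamma(shape=35, rate=13).
The mode of a Gamma(a, b) with a ≥ 1 (shape–rate) is (a−1)/b = 34/13 ≈ 2.62.

λ̂_MAP = 2.62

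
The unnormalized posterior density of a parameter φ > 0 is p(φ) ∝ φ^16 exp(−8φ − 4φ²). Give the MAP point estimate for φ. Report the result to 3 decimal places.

ℓ'(φ) = 16/φ − 8 − 8φ. Setting this to zero and multiplying by φ: 8φ² + 8φ − 16 = 0.
φ = (−8 + √(8² + 4·8·16)) / (2·8) = (−8 + √576) / 16 = (−8 + 24)/16 = 1.
ℓ''(φ) = −16/φ² − 8 < 0, confirming a maximum.

φ̂_MAP = 1.000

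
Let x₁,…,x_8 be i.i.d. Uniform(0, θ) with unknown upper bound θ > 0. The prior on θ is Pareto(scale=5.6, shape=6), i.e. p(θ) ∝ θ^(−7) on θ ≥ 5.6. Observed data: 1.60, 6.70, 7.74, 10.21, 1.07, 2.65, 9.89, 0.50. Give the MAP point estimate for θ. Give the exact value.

θ̂_MAP = 10.21

The Uniform(0, θ) likelihood is θ^(−n) for θ ≥ max(xᵢ), zero otherwise. Here max(xᵢ) = 10.21.
Posterior ∝ θ^(−7) · θ^(−8) = θ^(−15) on θ ≥ max(5.6, 10.21) = 10.21.
This density is strictly decreasing in θ, so the posterior mode lies at the lower boundary of the support.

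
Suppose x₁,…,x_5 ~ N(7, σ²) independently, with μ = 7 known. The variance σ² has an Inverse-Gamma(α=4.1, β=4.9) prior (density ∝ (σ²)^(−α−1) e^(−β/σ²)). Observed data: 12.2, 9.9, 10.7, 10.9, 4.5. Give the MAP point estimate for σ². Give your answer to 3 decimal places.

σ̂²_MAP = 5.289

Sum of squared deviations about the known mean: SS = (12.2−7)² + (9.9−7)² + (10.7−7)² + (10.9−7)² + (4.5−7)² = 70.6.
The Normal likelihood contributes (σ²)^(−n/2) exp(−SS/(2σ²)), so the posterior is Inverse-Gamma(α + n/2, β + SS/2) = Inverse-Gamma(6.6, 40.2).
The mode of Inverse-Gamma(a, b) is b/(a+1) = 40.2/7.6 ≈ 5.289.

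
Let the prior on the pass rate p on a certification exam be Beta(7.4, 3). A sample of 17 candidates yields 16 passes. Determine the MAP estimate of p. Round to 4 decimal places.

Prior: Beta(7.4, 3).
Data: 16 successes in 17 trials. The binomial likelihood contributes p^16(1−p)^1, so the posterior is Beta(7.4+16, 3+1) = Beta(23.4, 4).
For Beta(a, b) with a, b > 1 the mode is (a−1)/(a+b−2) = 22.4/25.4 ≈ 0.8819.

p̂_MAP = 0.8819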